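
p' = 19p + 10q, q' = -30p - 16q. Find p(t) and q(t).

p(t) = -c_1e^(-t) + 2c_2e^(4t), q(t) = 2c_1e^(-t) - 3c_2e^(4t)

Coefficient matrix A = [[19, 10], [-30, -16]].
Characteristic polynomial det(A - λI) = λ^2 - 3λ - 4 = 0.
Eigenvalues λ = -1, 4.
For λ=-1: (A-λI) row 1 is [20, 10], so an eigenvector is (-1, 2).
For λ=4: (A-λI) row 1 is [15, 10], so an eigenvector is (2, -3).
General solution: c_1e^(-t)(-1,2) + c_2e^(4t)(2,-3).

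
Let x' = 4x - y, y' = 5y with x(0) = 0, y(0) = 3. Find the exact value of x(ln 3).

A = [[4,-1],[0,5]]; eigenvalues λ = 4, 5.
Eigenvectors: (1,0) for λ=4, (1,-1) for λ=5.
From the initial condition, c_1 = 3, c_2 = -3.
x(ln 3) = (3)(3^4)(1) + (-3)(3^5)(1) = -486.

-486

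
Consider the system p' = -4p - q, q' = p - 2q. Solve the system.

p(t) = K_1e^(-3t) + K_2te^(-3t) - 2K_2e^(-3t), q(t) = -K_1e^(-3t) - K_2te^(-3t) + K_2e^(-3t)

Coefficient matrix A = [[-4, -1], [1, -2]].
Characteristic polynomial det(A - λI) = λ^2 + 6λ + 9 = 0.
Single eigenvalue λ = -3 with algebraic multiplicity 2.
Eigenvector v = (1,-1); generalized eigenvector w with (A-λI)w=v is (-2,1).
General solution: e^(-3t)[K_1·v + K_2·(t·v + w)].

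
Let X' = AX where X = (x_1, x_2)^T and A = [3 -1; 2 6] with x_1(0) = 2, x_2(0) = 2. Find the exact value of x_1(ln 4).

A = [[3,-1],[2,6]]; eigenvalues λ = 5, 4.
Eigenvectors: (1,-2) for λ=5, (1,-1) for λ=4.
From the initial condition, c_1 = -4, c_2 = 6.
x_1(ln 4) = (-4)(4^5)(1) + (6)(4^4)(1) = -2560.

-2560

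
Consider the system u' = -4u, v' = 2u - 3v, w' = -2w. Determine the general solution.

Coefficient matrix A = [[-4, 0, 0], [2, -3, 0], [0, 0, -2]].
det(A - λI) = 0 gives eigenvalues λ = -4, -2, -3.
For λ=-4: eigenvector (1,-2,0).
For λ=-2: eigenvector (0,0,1).
For λ=-3: eigenvector (0,1,0).
General solution: K_1e^(-4t)(1,-2,0) + K_2e^(-2t)(0,0,1) + K_3e^(-3t)(0,1,0).

u(t) = K_1e^(-4t), v(t) = -2K_1e^(-4t) + K_3e^(-3t), w(t) = K_2e^(-2t)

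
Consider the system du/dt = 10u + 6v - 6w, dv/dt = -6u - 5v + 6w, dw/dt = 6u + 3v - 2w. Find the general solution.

u(t) = C_2e^(4t) + C_3e^(-2t), v(t) = C_1e^(t) - 2C_3e^(-2t), w(t) = C_1e^(t) + C_2e^(4t)

Coefficient matrix A = [[10, 6, -6], [-6, -5, 6], [6, 3, -2]].
det(A - λI) = 0 gives eigenvalues λ = 1, 4, -2.
For λ=1: eigenvector (0,1,1).
For λ=4: eigenvector (1,0,1).
For λ=-2: eigenvector (1,-2,0).
General solution: C_1e^(t)(0,1,1) + C_2e^(4t)(1,0,1) + C_3e^(-2t)(1,-2,0).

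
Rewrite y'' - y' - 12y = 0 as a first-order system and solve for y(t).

Let x_1 = y, x_2 = y'. Then x_1' = x_2 and x_2' = 12x_1 + x_2.
A = [[0,1],[12,1]]; det(A-λI) = λ^2 - λ - 12.
Eigenvalues λ = -3, 4 with eigenvectors (1,-3), (1,4).

y(t) = C_1e^(-3t) + C_2e^(4t)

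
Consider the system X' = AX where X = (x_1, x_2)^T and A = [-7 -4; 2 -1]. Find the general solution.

Coefficient matrix A = [[-7, -4], [2, -1]].
Characteristic polynomial det(A - λI) = λ^2 + 8λ + 15 = 0.
Eigenvalues λ = -3, -5.
For λ=-3: (A-λI) row 1 is [-4, -4], so an eigenvector is (-1, 1).
For λ=-5: (A-λI) row 1 is [-2, -4], so an eigenvector is (-2, 1).
General solution: c_1e^(-3t)(-1,1) + c_2e^(-5t)(-2,1).

x_1(t) = -c_1e^(-3t) - 2c_2e^(-5t), x_2(t) = c_1e^(-3t) + c_2e^(-5t)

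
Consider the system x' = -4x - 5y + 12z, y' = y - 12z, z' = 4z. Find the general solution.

x(t) = C_1e^(-4t) + 4C_2e^(4t) - C_3e^(t), y(t) = -4C_2e^(4t) + C_3e^(t), z(t) = C_2e^(4t)

Coefficient matrix A = [[-4, -5, 12], [0, 1, -12], [0, 0, 4]].
det(A - λI) = 0 gives eigenvalues λ = -4, 4, 1.
For λ=-4: eigenvector (1,0,0).
For λ=4: eigenvector (4,-4,1).
For λ=1: eigenvector (-1,1,0).
General solution: C_1e^(-4t)(1,0,0) + C_2e^(4t)(4,-4,1) + C_3e^(t)(-1,1,0).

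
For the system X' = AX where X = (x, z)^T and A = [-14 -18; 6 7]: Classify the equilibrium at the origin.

stable node

A = [[-14,-18],[6,7]]; det(A-λI) = λ^2 + 7λ + 10.
λ = -5, -2: both negative.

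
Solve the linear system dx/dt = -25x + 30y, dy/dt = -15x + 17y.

x(t) = c_1e^(-4t)sin(3t) - 3c_1e^(-4t)cos(3t) - 3c_2e^(-4t)sin(3t) - c_2e^(-4t)cos(3t), y(t) = c_1e^(-4t)sin(3t) - 2c_1e^(-4t)cos(3t) - 2c_2e^(-4t)sin(3t) - c_2e^(-4t)cos(3t)

Coefficient matrix A = [[-25, 30], [-15, 17]].
Characteristic polynomial det(A - λI) = λ^2 + 8λ + 25 = 0.
Eigenvalues λ = -4 ± 3i (complex conjugate pair).
For λ=-4+3i: an eigenvector is (-3,-2) - i(1,1) = (-3 - i, -2 - i).
A real fundamental pair from Re and Im of e^((-4+3i)t)v: X_1 = e^(-4t)(cos(3t)·(-3,-2) + sin(3t)·(1,1)), X_2 = e^(-4t)(sin(3t)·(-3,-2) - cos(3t)·(1,1)).
General solution: c_1X_1 + c_2X_2.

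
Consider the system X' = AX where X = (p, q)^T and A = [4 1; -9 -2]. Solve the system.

Coefficient matrix A = [[4, 1], [-9, -2]].
Characteristic polynomial det(A - λI) = λ^2 - 2λ + 1 = 0.
Single eigenvalue λ = 1 with algebraic multiplicity 2.
Eigenvector v = (1,-3); generalized eigenvector w with (A-λI)w=v is (1,-2).
General solution: e^(t)[c_1·v + c_2·(t·v + w)].

p(t) = c_1e^(t) + c_2te^(t) + c_2e^(t), q(t) = -3c_1e^(t) - 3c_2te^(t) - 2c_2e^(t)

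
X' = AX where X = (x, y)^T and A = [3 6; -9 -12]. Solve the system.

x(t) = 2C_1e^(-6t) + C_2e^(-3t), y(t) = -3C_1e^(-6t) - C_2e^(-3t)

Coefficient matrix A = [[3, 6], [-9, -12]].
Characteristic polynomial det(A - λI) = λ^2 + 9λ + 18 = 0.
Eigenvalues λ = -6, -3.
For λ=-6: (A-λI) row 1 is [9, 6], so an eigenvector is (2, -3).
For λ=-3: (A-λI) row 1 is [6, 6], so an eigenvector is (1, -1).
General solution: C_1e^(-6t)(2,-3) + C_2e^(-3t)(1,-1).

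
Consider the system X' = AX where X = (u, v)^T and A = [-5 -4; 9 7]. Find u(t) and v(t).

Coefficient matrix A = [[-5, -4], [9, 7]].
Characteristic polynomial det(A - λI) = λ^2 - 2λ + 1 = 0.
Single eigenvalue λ = 1 with algebraic multiplicity 2.
Eigenvector v = (-2,3); generalized eigenvector w with (A-λI)w=v is (1,-1).
General solution: e^(t)[C_1·v + C_2·(t·v + w)].

u(t) = -2C_1e^(t) - 2C_2te^(t) + C_2e^(t), v(t) = 3C_1e^(t) + 3C_2te^(t) - C_2e^(t)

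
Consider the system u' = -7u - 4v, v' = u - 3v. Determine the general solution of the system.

Coefficient matrix A = [[-7, -4], [1, -3]].
Characteristic polynomial det(A - λI) = λ^2 + 10λ + 25 = 0.
Single eigenvalue λ = -5 with algebraic multiplicity 2.
Eigenvector v = (-2,1); generalized eigenvector w with (A-λI)w=v is (1,0).
General solution: e^(-5t)[K_1·v + K_2·(t·v + w)].

u(t) = -2K_1e^(-5t) - 2K_2te^(-5t) + K_2e^(-5t), v(t) = K_1e^(-5t) + K_2te^(-5t)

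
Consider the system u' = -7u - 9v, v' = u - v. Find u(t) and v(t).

Coefficient matrix A = [[-7, -9], [1, -1]].
Characteristic polynomial det(A - λI) = λ^2 + 8λ + 16 = 0.
Single eigenvalue λ = -4 with algebraic multiplicity 2.
Eigenvector v = (3,-1); generalized eigenvector w with (A-λI)w=v is (2,-1).
General solution: e^(-4t)[c_1·v + c_2·(t·v + w)].

u(t) = 3c_1e^(-4t) + 3c_2te^(-4t) + 2c_2e^(-4t), v(t) = -c_1e^(-4t) - c_2te^(-4t) - c_2e^(-4t)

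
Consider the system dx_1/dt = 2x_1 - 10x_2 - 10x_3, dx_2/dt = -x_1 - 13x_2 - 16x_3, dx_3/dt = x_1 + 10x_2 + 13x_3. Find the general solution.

Coefficient matrix A = [[2, -10, -10], [-1, -13, -16], [1, 10, 13]].
det(A - λI) = 0 gives eigenvalues λ = 2, 3, -3.
For λ=2: eigenvector (1,1,-1).
For λ=3: eigenvector (0,1,-1).
For λ=-3: eigenvector (2,3,-2).
General solution: c_1e^(2t)(1,1,-1) + c_2e^(3t)(0,1,-1) + c_3e^(-3t)(2,3,-2).

x_1(t) = c_1e^(2t) + 2c_3e^(-3t), x_2(t) = c_1e^(2t) + c_2e^(3t) + 3c_3e^(-3t), x_3(t) = -c_1e^(2t) - c_2e^(3t) - 2c_3e^(-3t)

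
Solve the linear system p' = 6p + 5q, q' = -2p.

Coefficient matrix A = [[6, 5], [-2, 0]].
Characteristic polynomial det(A - λI) = λ^2 - 6λ + 10 = 0.
Eigenvalues λ = 3 ± i (complex conjugate pair).
For λ=3+i: an eigenvector is (-2,1) - i(-1,1) = (-2 + i, 1 - i).
A real fundamental pair from Re and Im of e^((3+i)t)v: X_1 = e^(3t)(cos(t)·(-2,1) + sin(t)·(-1,1)), X_2 = e^(3t)(sin(t)·(-2,1) - cos(t)·(-1,1)).
General solution: C_1X_1 + C_2X_2.

p(t) = -C_1e^(3t)sin(t) - 2C_1e^(3t)cos(t) - 2C_2e^(3t)sin(t) + C_2e^(3t)cos(t), q(t) = C_1e^(3t)sin(t) + C_1e^(3t)cos(t) + C_2e^(3t)sin(t) - C_2e^(3t)cos(t)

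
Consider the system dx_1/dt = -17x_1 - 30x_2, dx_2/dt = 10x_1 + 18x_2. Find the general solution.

x_1(t) = -2C_1e^(-2t) + 3C_2e^(3t), x_2(t) = C_1e^(-2t) - 2C_2e^(3t)

Coefficient matrix A = [[-17, -30], [10, 18]].
Characteristic polynomial det(A - λI) = λ^2 - λ - 6 = 0.
Eigenvalues λ = -2, 3.
For λ=-2: (A-λI) row 1 is [-15, -30], so an eigenvector is (-2, 1).
For λ=3: (A-λI) row 1 is [-20, -30], so an eigenvector is (3, -2).
General solution: C_1e^(-2t)(-2,1) + C_2e^(3t)(3,-2).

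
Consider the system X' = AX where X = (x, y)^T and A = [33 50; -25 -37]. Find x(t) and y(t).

Coefficient matrix A = [[33, 50], [-25, -37]].
Characteristic polynomial det(A - λI) = λ^2 + 4λ + 29 = 0.
Eigenvalues λ = -2 ± 5i (complex conjugate pair).
For λ=-2+5i: an eigenvector is (-1,1) - i(3,-2) = (-1 - 3i, 1 + 2i).
A real fundamental pair from Re and Im of e^((-2+5i)t)v: X_1 = e^(-2t)(cos(5t)·(-1,1) + sin(5t)·(3,-2)), X_2 = e^(-2t)(sin(5t)·(-1,1) - cos(5t)·(3,-2)).
General solution: c_1X_1 + c_2X_2.

x(t) = 3c_1e^(-2t)sin(5t) - c_1e^(-2t)cos(5t) - c_2e^(-2t)sin(5t) - 3c_2e^(-2t)cos(5t), y(t) = -2c_1e^(-2t)sin(5t) + c_1e^(-2t)cos(5t) + c_2e^(-2t)sin(5t) + 2c_2e^(-2t)cos(5t)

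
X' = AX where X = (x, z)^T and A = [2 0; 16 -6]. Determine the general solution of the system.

Coefficient matrix A = [[2, 0], [16, -6]].
Characteristic polynomial det(A - λI) = λ^2 + 4λ - 12 = 0.
Eigenvalues λ = 2, -6.
For λ=2: (A-λI) row 2 is [16, -8], so an eigenvector is (-1, -2).
For λ=-6: (A-λI) row 1 is [8, 0], so an eigenvector is (0, -1).
General solution: c_1e^(2t)(-1,-2) + c_2e^(-6t)(0,-1).

x(t) = -c_1e^(2t), z(t) = -2c_1e^(2t) - c_2e^(-6t)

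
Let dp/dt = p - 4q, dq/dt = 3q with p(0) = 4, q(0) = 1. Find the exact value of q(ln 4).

64

A = [[1,-4],[0,3]]; eigenvalues λ = 1, 3.
Eigenvectors: (1,0) for λ=1, (-2,1) for λ=3.
From the initial condition, c_1 = 6, c_2 = 1.
q(ln 4) = (6)(4^1)(0) + (1)(4^3)(1) = 64.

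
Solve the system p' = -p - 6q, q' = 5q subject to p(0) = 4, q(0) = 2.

p(t) = -2e^(5t) + 6e^(-t), q(t) = 2e^(5t)

Coefficient matrix A = [[-1, -6], [0, 5]].
Characteristic polynomial det(A - λI) = λ^2 - 4λ - 5 = 0.
Eigenvalues λ = 5, -1.
For λ=5: (A-λI) row 1 is [-6, -6], so an eigenvector is (-1, 1).
For λ=-1: (A-λI) row 1 is [0, -6], so an eigenvector is (1, 0).
General solution: c_1e^(5t)(-1,1) + c_2e^(-t)(1,0).
Applying p(0)=4, q(0)=2 gives c_1=2, c_2=6.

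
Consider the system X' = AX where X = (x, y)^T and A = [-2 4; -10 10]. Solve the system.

Coefficient matrix A = [[-2, 4], [-10, 10]].
Characteristic polynomial det(A - λI) = λ^2 - 8λ + 20 = 0.
Eigenvalues λ = 4 ± 2i (complex conjugate pair).
For λ=4+2i: an eigenvector is (1,2) - i(1,1) = (1 - i, 2 - i).
A real fundamental pair from Re and Im of e^((4+2i)t)v: X_1 = e^(4t)(cos(2t)·(1,2) + sin(2t)·(1,1)), X_2 = e^(4t)(sin(2t)·(1,2) - cos(2t)·(1,1)).
General solution: K_1X_1 + K_2X_2.

x(t) = K_1e^(4t)sin(2t) + K_1e^(4t)cos(2t) + K_2e^(4t)sin(2t) - K_2e^(4t)cos(2t), y(t) = K_1e^(4t)sin(2t) + 2K_1e^(4t)cos(2t) + 2K_2e^(4t)sin(2t) - K_2e^(4t)cos(2t)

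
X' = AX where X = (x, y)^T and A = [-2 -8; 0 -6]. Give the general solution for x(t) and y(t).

Coefficient matrix A = [[-2, -8], [0, -6]].
Characteristic polynomial det(A - λI) = λ^2 + 8λ + 12 = 0.
Eigenvalues λ = -6, -2.
For λ=-6: (A-λI) row 1 is [4, -8], so an eigenvector is (-2, -1).
For λ=-2: (A-λI) row 1 is [0, -8], so an eigenvector is (1, 0).
General solution: C_1e^(-6t)(-2,-1) + C_2e^(-2t)(1,0).

x(t) = -2C_1e^(-6t) + C_2e^(-2t), y(t) = -C_1e^(-6t)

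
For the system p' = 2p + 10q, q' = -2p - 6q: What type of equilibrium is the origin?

A = [[2,10],[-2,-6]]; det(A-λI) = λ^2 + 4λ + 8.
λ = -2 ± 2i: negative real part.

stable spiral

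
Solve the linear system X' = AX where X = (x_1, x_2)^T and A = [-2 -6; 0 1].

Coefficient matrix A = [[-2, -6], [0, 1]].
Characteristic polynomial det(A - λI) = λ^2 + λ - 2 = 0.
Eigenvalues λ = 1, -2.
For λ=1: (A-λI) row 1 is [-3, -6], so an eigenvector is (2, -1).
For λ=-2: (A-λI) row 1 is [0, -6], so an eigenvector is (1, 0).
General solution: c_1e^(t)(2,-1) + c_2e^(-2t)(1,0).

x_1(t) = 2c_1e^(t) + c_2e^(-2t), x_2(t) = -c_1e^(t)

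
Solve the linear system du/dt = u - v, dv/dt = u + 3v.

Coefficient matrix A = [[1, -1], [1, 3]].
Characteristic polynomial det(A - λI) = λ^2 - 4λ + 4 = 0.
Single eigenvalue λ = 2 with algebraic multiplicity 2.
Eigenvector v = (1,-1); generalized eigenvector w with (A-λI)w=v is (2,-3).
General solution: e^(2t)[K_1·v + K_2·(t·v + w)].

u(t) = K_1e^(2t) + K_2te^(2t) + 2K_2e^(2t), v(t) = -K_1e^(2t) - K_2te^(2t) - 3K_2e^(2t)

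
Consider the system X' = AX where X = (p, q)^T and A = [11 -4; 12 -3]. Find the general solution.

p(t) = -K_1e^(3t) + 2K_2e^(5t), q(t) = -2K_1e^(3t) + 3K_2e^(5t)

Coefficient matrix A = [[11, -4], [12, -3]].
Characteristic polynomial det(A - λI) = λ^2 - 8λ + 15 = 0.
Eigenvalues λ = 3, 5.
For λ=3: (A-λI) row 1 is [8, -4], so an eigenvector is (-1, -2).
For λ=5: (A-λI) row 1 is [6, -4], so an eigenvector is (2, 3).
General solution: K_1e^(3t)(-1,-2) + K_2e^(5t)(2,3).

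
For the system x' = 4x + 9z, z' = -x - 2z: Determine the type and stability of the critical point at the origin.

A = [[4,9],[-1,-2]]; det(A-λI) = λ^2 - 2λ + 1.
repeated λ = 1 with a single eigenvector.

unstable improper node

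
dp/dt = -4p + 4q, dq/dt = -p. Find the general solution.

p(t) = 2c_1e^(-2t) + 2c_2te^(-2t) + c_2e^(-2t), q(t) = c_1e^(-2t) + c_2te^(-2t) + c_2e^(-2t)

Coefficient matrix A = [[-4, 4], [-1, 0]].
Characteristic polynomial det(A - λI) = λ^2 + 4λ + 4 = 0.
Single eigenvalue λ = -2 with algebraic multiplicity 2.
Eigenvector v = (2,1); generalized eigenvector w with (A-λI)w=v is (1,1).
General solution: e^(-2t)[c_1·v + c_2·(t·v + w)].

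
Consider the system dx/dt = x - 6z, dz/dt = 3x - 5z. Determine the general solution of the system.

Coefficient matrix A = [[1, -6], [3, -5]].
Characteristic polynomial det(A - λI) = λ^2 + 4λ + 13 = 0.
Eigenvalues λ = -2 ± 3i (complex conjugate pair).
For λ=-2+3i: an eigenvector is (-1,-1) - i(1,0) = (-1 - i, -1).
A real fundamental pair from Re and Im of e^((-2+3i)t)v: X_1 = e^(-2t)(cos(3t)·(-1,-1) + sin(3t)·(1,0)), X_2 = e^(-2t)(sin(3t)·(-1,-1) - cos(3t)·(1,0)).
General solution: C_1X_1 + C_2X_2.

x(t) = C_1e^(-2t)sin(3t) - C_1e^(-2t)cos(3t) - C_2e^(-2t)sin(3t) - C_2e^(-2t)cos(3t), z(t) = -C_1e^(-2t)cos(3t) - C_2e^(-2t)sin(3t)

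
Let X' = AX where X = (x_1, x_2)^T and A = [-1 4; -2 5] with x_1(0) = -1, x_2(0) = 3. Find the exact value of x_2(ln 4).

A = [[-1,4],[-2,5]]; eigenvalues λ = 1, 3.
Eigenvectors: (-2,-1) for λ=1, (1,1) for λ=3.
From the initial condition, c_1 = 4, c_2 = 7.
x_2(ln 4) = (4)(4^1)(-1) + (7)(4^3)(1) = 432.

432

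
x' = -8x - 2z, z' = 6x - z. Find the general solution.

x(t) = -c_1e^(-4t) + 2c_2e^(-5t), z(t) = 2c_1e^(-4t) - 3c_2e^(-5t)

Coefficient matrix A = [[-8, -2], [6, -1]].
Characteristic polynomial det(A - λI) = λ^2 + 9λ + 20 = 0.
Eigenvalues λ = -4, -5.
For λ=-4: (A-λI) row 1 is [-4, -2], so an eigenvector is (-1, 2).
For λ=-5: (A-λI) row 1 is [-3, -2], so an eigenvector is (2, -3).
General solution: c_1e^(-4t)(-1,2) + c_2e^(-5t)(2,-3).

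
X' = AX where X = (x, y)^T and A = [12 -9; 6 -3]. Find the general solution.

x(t) = K_1e^(3t) - 3K_2e^(6t), y(t) = K_1e^(3t) - 2K_2e^(6t)

Coefficient matrix A = [[12, -9], [6, -3]].
Characteristic polynomial det(A - λI) = λ^2 - 9λ + 18 = 0.
Eigenvalues λ = 3, 6.
For λ=3: (A-λI) row 1 is [9, -9], so an eigenvector is (1, 1).
For λ=6: (A-λI) row 1 is [6, -9], so an eigenvector is (-3, -2).
General solution: K_1e^(3t)(1,1) + K_2e^(6t)(-3,-2).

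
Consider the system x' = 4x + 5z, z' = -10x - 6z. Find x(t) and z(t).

Coefficient matrix A = [[4, 5], [-10, -6]].
Characteristic polynomial det(A - λI) = λ^2 + 2λ + 26 = 0.
Eigenvalues λ = -1 ± 5i (complex conjugate pair).
For λ=-1+5i: an eigenvector is (0,1) - i(1,-1) = (0 - i, 1 + i).
A real fundamental pair from Re and Im of e^((-1+5i)t)v: X_1 = e^(-t)(cos(5t)·(0,1) + sin(5t)·(1,-1)), X_2 = e^(-t)(sin(5t)·(0,1) - cos(5t)·(1,-1)).
General solution: K_1X_1 + K_2X_2.

x(t) = K_1e^(-t)sin(5t) - K_2e^(-t)cos(5t), z(t) = -K_1e^(-t)sin(5t) + K_1e^(-t)cos(5t) + K_2e^(-t)sin(5t) + K_2e^(-t)cos(5t)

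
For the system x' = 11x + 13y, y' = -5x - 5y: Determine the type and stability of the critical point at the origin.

unstable spiral

A = [[11,13],[-5,-5]]; det(A-λI) = λ^2 - 6λ + 10.
λ = 3 ± i: positive real part.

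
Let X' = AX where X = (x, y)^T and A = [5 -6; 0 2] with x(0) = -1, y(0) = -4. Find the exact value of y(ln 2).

A = [[5,-6],[0,2]]; eigenvalues λ = 5, 2.
Eigenvectors: (-1,0) for λ=5, (2,1) for λ=2.
From the initial condition, c_1 = -7, c_2 = -4.
y(ln 2) = (-7)(2^5)(0) + (-4)(2^2)(1) = -16.

-16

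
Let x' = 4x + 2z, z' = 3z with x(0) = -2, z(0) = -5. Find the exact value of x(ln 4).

A = [[4,2],[0,3]]; eigenvalues λ = 3, 4.
Eigenvectors: (-2,1) for λ=3, (1,0) for λ=4.
From the initial condition, c_1 = -5, c_2 = -12.
x(ln 4) = (-5)(4^3)(-2) + (-12)(4^4)(1) = -2432.

-2432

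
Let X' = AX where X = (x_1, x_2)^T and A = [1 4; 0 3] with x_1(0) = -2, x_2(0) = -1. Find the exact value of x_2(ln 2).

-8

A = [[1,4],[0,3]]; eigenvalues λ = 3, 1.
Eigenvectors: (2,1) for λ=3, (1,0) for λ=1.
From the initial condition, c_1 = -1, c_2 = 0.
x_2(ln 2) = (-1)(2^3)(1) + (0)(2^1)(0) = -8.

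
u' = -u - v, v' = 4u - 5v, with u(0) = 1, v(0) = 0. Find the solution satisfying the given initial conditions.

u(t) = 2te^(-3t) + e^(-3t), v(t) = 4te^(-3t)

Coefficient matrix A = [[-1, -1], [4, -5]].
Characteristic polynomial det(A - λI) = λ^2 + 6λ + 9 = 0.
Single eigenvalue λ = -3 with algebraic multiplicity 2.
Eigenvector v = (1,2); generalized eigenvector w with (A-λI)w=v is (1,1).
General solution: e^(-3t)[c_1·v + c_2·(t·v + w)].
Applying u(0)=1, v(0)=0 gives c_1=-1, c_2=2.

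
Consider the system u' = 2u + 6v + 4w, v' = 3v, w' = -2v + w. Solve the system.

Coefficient matrix A = [[2, 6, 4], [0, 3, 0], [0, -2, 1]].
det(A - λI) = 0 gives eigenvalues λ = 3, 2, 1.
For λ=3: eigenvector (2,1,-1).
For λ=2: eigenvector (1,0,0).
For λ=1: eigenvector (-4,0,1).
General solution: c_1e^(3t)(2,1,-1) + c_2e^(2t)(1,0,0) + c_3e^(t)(-4,0,1).

u(t) = 2c_1e^(3t) + c_2e^(2t) - 4c_3e^(t), v(t) = c_1e^(3t), w(t) = -c_1e^(3t) + c_3e^(t)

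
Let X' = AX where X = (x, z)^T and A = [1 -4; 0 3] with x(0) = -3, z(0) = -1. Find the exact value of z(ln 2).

A = [[1,-4],[0,3]]; eigenvalues λ = 3, 1.
Eigenvectors: (-2,1) for λ=3, (1,0) for λ=1.
From the initial condition, c_1 = -1, c_2 = -5.
z(ln 2) = (-1)(2^3)(1) + (-5)(2^1)(0) = -8.

-8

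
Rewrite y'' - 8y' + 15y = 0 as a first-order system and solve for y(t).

y(t) = K_1e^(5t) + K_2e^(3t)

Let x_1 = y, x_2 = y'. Then x_1' = x_2 and x_2' = -15x_1 + 8x_2.
A = [[0,1],[-15,8]]; det(A-λI) = λ^2 - 8λ + 15.
Eigenvalues λ = 5, 3 with eigenvectors (1,5), (1,3).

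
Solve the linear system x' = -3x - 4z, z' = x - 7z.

Coefficient matrix A = [[-3, -4], [1, -7]].
Characteristic polynomial det(A - λI) = λ^2 + 10λ + 25 = 0.
Single eigenvalue λ = -5 with algebraic multiplicity 2.
Eigenvector v = (2,1); generalized eigenvector w with (A-λI)w=v is (-1,-1).
General solution: e^(-5t)[C_1·v + C_2·(t·v + w)].

x(t) = 2C_1e^(-5t) + 2C_2te^(-5t) - C_2e^(-5t), z(t) = C_1e^(-5t) + C_2te^(-5t) - C_2e^(-5t)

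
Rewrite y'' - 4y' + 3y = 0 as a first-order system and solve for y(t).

y(t) = K_1e^(3t) + K_2e^(t)

Let x_1 = y, x_2 = y'. Then x_1' = x_2 and x_2' = -3x_1 + 4x_2.
A = [[0,1],[-3,4]]; det(A-λI) = λ^2 - 4λ + 3.
Eigenvalues λ = 3, 1 with eigenvectors (1,3), (1,1).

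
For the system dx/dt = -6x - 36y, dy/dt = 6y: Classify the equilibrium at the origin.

A = [[-6,-36],[0,6]]; det(A-λI) = λ^2 - 36.
λ = 6, -6: opposite signs.

saddle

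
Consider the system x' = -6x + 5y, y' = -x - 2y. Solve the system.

Coefficient matrix A = [[-6, 5], [-1, -2]].
Characteristic polynomial det(A - λI) = λ^2 + 8λ + 17 = 0.
Eigenvalues λ = -4 ± i (complex conjugate pair).
For λ=-4+i: an eigenvector is (1,0) - i(-2,-1) = (1 + 2i, 0 + i).
A real fundamental pair from Re and Im of e^((-4+i)t)v: X_1 = e^(-4t)(cos(t)·(1,0) + sin(t)·(-2,-1)), X_2 = e^(-4t)(sin(t)·(1,0) - cos(t)·(-2,-1)).
General solution: c_1X_1 + c_2X_2.

x(t) = -2c_1e^(-4t)sin(t) + c_1e^(-4t)cos(t) + c_2e^(-4t)sin(t) + 2c_2e^(-4t)cos(t), y(t) = -c_1e^(-4t)sin(t) + c_2e^(-4t)cos(t)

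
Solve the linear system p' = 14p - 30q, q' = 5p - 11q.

p(t) = 2c_1e^(-t) + 3c_2e^(4t), q(t) = c_1e^(-t) + c_2e^(4t)

Coefficient matrix A = [[14, -30], [5, -11]].
Characteristic polynomial det(A - λI) = λ^2 - 3λ - 4 = 0.
Eigenvalues λ = -1, 4.
For λ=-1: (A-λI) row 1 is [15, -30], so an eigenvector is (2, 1).
For λ=4: (A-λI) row 1 is [10, -30], so an eigenvector is (3, 1).
General solution: c_1e^(-t)(2,1) + c_2e^(4t)(3,1).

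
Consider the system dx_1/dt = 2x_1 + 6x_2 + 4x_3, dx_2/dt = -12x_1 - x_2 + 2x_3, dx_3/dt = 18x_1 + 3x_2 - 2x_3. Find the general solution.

x_1(t) = -2K_1e^(t) + K_2e^(2t), x_2(t) = 5K_1e^(t) - 2K_2e^(2t) - 2K_3e^(-4t), x_3(t) = -7K_1e^(t) + 3K_2e^(2t) + 3K_3e^(-4t)

Coefficient matrix A = [[2, 6, 4], [-12, -1, 2], [18, 3, -2]].
det(A - λI) = 0 gives eigenvalues λ = 1, 2, -4.
For λ=1: eigenvector (-2,5,-7).
For λ=2: eigenvector (1,-2,3).
For λ=-4: eigenvector (0,-2,3).
General solution: K_1e^(t)(-2,5,-7) + K_2e^(2t)(1,-2,3) + K_3e^(-4t)(0,-2,3).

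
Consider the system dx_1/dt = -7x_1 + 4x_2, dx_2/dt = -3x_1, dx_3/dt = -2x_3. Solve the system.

Coefficient matrix A = [[-7, 4, 0], [-3, 0, 0], [0, 0, -2]].
det(A - λI) = 0 gives eigenvalues λ = -2, -3, -4.
For λ=-2: eigenvector (0,0,1).
For λ=-3: eigenvector (1,1,0).
For λ=-4: eigenvector (4,3,0).
General solution: C_1e^(-2t)(0,0,1) + C_2e^(-3t)(1,1,0) + C_3e^(-4t)(4,3,0).

x_1(t) = C_2e^(-3t) + 4C_3e^(-4t), x_2(t) = C_2e^(-3t) + 3C_3e^(-4t), x_3(t) = C_1e^(-2t)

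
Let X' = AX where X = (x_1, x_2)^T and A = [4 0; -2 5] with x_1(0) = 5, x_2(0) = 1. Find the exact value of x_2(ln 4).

-6656

A = [[4,0],[-2,5]]; eigenvalues λ = 5, 4.
Eigenvectors: (0,1) for λ=5, (1,2) for λ=4.
From the initial condition, c_1 = -9, c_2 = 5.
x_2(ln 4) = (-9)(4^5)(1) + (5)(4^4)(2) = -6656.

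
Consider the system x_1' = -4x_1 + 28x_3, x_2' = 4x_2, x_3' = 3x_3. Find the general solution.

x_1(t) = K_1e^(-4t) + 4K_2e^(3t), x_2(t) = K_3e^(4t), x_3(t) = K_2e^(3t)

Coefficient matrix A = [[-4, 0, 28], [0, 4, 0], [0, 0, 3]].
det(A - λI) = 0 gives eigenvalues λ = -4, 3, 4.
For λ=-4: eigenvector (1,0,0).
For λ=3: eigenvector (4,0,1).
For λ=4: eigenvector (0,1,0).
General solution: K_1e^(-4t)(1,0,0) + K_2e^(3t)(4,0,1) + K_3e^(4t)(0,1,0).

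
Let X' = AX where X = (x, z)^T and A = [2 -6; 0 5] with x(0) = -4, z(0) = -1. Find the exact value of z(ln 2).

A = [[2,-6],[0,5]]; eigenvalues λ = 2, 5.
Eigenvectors: (-1,0) for λ=2, (2,-1) for λ=5.
From the initial condition, c_1 = 6, c_2 = 1.
z(ln 2) = (6)(2^2)(0) + (1)(2^5)(-1) = -32.

-32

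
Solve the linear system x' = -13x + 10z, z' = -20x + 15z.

x(t) = 2K_1e^(t)sin(2t) - K_1e^(t)cos(2t) - K_2e^(t)sin(2t) - 2K_2e^(t)cos(2t), z(t) = 3K_1e^(t)sin(2t) - K_1e^(t)cos(2t) - K_2e^(t)sin(2t) - 3K_2e^(t)cos(2t)

Coefficient matrix A = [[-13, 10], [-20, 15]].
Characteristic polynomial det(A - λI) = λ^2 - 2λ + 5 = 0.
Eigenvalues λ = 1 ± 2i (complex conjugate pair).
For λ=1+2i: an eigenvector is (-1,-1) - i(2,3) = (-1 - 2i, -1 - 3i).
A real fundamental pair from Re and Im of e^((1+2i)t)v: X_1 = e^(t)(cos(2t)·(-1,-1) + sin(2t)·(2,3)), X_2 = e^(t)(sin(2t)·(-1,-1) - cos(2t)·(2,3)).
General solution: K_1X_1 + K_2X_2.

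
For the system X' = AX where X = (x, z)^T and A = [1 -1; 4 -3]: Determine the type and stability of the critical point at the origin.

stable improper node

A = [[1,-1],[4,-3]]; det(A-λI) = λ^2 + 2λ + 1.
repeated λ = -1 with a single eigenvector.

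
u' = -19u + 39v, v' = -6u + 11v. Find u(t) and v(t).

u(t) = 2C_1e^(-4t)sin(3t) - 3C_1e^(-4t)cos(3t) - 3C_2e^(-4t)sin(3t) - 2C_2e^(-4t)cos(3t), v(t) = C_1e^(-4t)sin(3t) - C_1e^(-4t)cos(3t) - C_2e^(-4t)sin(3t) - C_2e^(-4t)cos(3t)

Coefficient matrix A = [[-19, 39], [-6, 11]].
Characteristic polynomial det(A - λI) = λ^2 + 8λ + 25 = 0.
Eigenvalues λ = -4 ± 3i (complex conjugate pair).
For λ=-4+3i: an eigenvector is (-3,-1) - i(2,1) = (-3 - 2i, -1 - i).
A real fundamental pair from Re and Im of e^((-4+3i)t)v: X_1 = e^(-4t)(cos(3t)·(-3,-1) + sin(3t)·(2,1)), X_2 = e^(-4t)(sin(3t)·(-3,-1) - cos(3t)·(2,1)).
General solution: C_1X_1 + C_2X_2.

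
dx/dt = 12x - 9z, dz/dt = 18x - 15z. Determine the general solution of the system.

Coefficient matrix A = [[12, -9], [18, -15]].
Characteristic polynomial det(A - λI) = λ^2 + 3λ - 18 = 0.
Eigenvalues λ = 3, -6.
For λ=3: (A-λI) row 1 is [9, -9], so an eigenvector is (-1, -1).
For λ=-6: (A-λI) row 1 is [18, -9], so an eigenvector is (-1, -2).
General solution: K_1e^(3t)(-1,-1) + K_2e^(-6t)(-1,-2).

x(t) = -K_1e^(3t) - K_2e^(-6t), z(t) = -K_1e^(3t) - 2K_2e^(-6t)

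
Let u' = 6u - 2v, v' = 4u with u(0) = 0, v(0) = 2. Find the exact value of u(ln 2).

-24

A = [[6,-2],[4,0]]; eigenvalues λ = 2, 4.
Eigenvectors: (-1,-2) for λ=2, (1,1) for λ=4.
From the initial condition, c_1 = -2, c_2 = -2.
u(ln 2) = (-2)(2^2)(-1) + (-2)(2^4)(1) = -24.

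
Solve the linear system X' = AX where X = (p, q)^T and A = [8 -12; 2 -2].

p(t) = -2C_1e^(2t) - 3C_2e^(4t), q(t) = -C_1e^(2t) - C_2e^(4t)

Coefficient matrix A = [[8, -12], [2, -2]].
Characteristic polynomial det(A - λI) = λ^2 - 6λ + 8 = 0.
Eigenvalues λ = 2, 4.
For λ=2: (A-λI) row 1 is [6, -12], so an eigenvector is (-2, -1).
For λ=4: (A-λI) row 1 is [4, -12], so an eigenvector is (-3, -1).
General solution: C_1e^(2t)(-2,-1) + C_2e^(4t)(-3,-1).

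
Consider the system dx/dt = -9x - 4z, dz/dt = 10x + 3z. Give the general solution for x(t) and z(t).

Coefficient matrix A = [[-9, -4], [10, 3]].
Characteristic polynomial det(A - λI) = λ^2 + 6λ + 13 = 0.
Eigenvalues λ = -3 ± 2i (complex conjugate pair).
For λ=-3+2i: an eigenvector is (-1,1) - i(1,-2) = (-1 - i, 1 + 2i).
A real fundamental pair from Re and Im of e^((-3+2i)t)v: X_1 = e^(-3t)(cos(2t)·(-1,1) + sin(2t)·(1,-2)), X_2 = e^(-3t)(sin(2t)·(-1,1) - cos(2t)·(1,-2)).
General solution: K_1X_1 + K_2X_2.

x(t) = K_1e^(-3t)sin(2t) - K_1e^(-3t)cos(2t) - K_2e^(-3t)sin(2t) - K_2e^(-3t)cos(2t), z(t) = -2K_1e^(-3t)sin(2t) + K_1e^(-3t)cos(2t) + K_2e^(-3t)sin(2t) + 2K_2e^(-3t)cos(2t)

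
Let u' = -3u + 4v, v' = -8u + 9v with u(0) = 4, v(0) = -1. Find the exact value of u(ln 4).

-5084

A = [[-3,4],[-8,9]]; eigenvalues λ = 1, 5.
Eigenvectors: (-1,-1) for λ=1, (-1,-2) for λ=5.
From the initial condition, c_1 = -9, c_2 = 5.
u(ln 4) = (-9)(4^1)(-1) + (5)(4^5)(-1) = -5084.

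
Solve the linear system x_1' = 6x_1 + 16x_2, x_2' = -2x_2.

x_1(t) = 2c_1e^(-2t) - c_2e^(6t), x_2(t) = -c_1e^(-2t)

Coefficient matrix A = [[6, 16], [0, -2]].
Characteristic polynomial det(A - λI) = λ^2 - 4λ - 12 = 0.
Eigenvalues λ = -2, 6.
For λ=-2: (A-λI) row 1 is [8, 16], so an eigenvector is (2, -1).
For λ=6: (A-λI) row 1 is [0, 16], so an eigenvector is (-1, 0).
General solution: c_1e^(-2t)(2,-1) + c_2e^(6t)(-1,0).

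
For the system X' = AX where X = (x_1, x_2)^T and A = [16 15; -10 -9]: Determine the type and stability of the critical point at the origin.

A = [[16,15],[-10,-9]]; det(A-λI) = λ^2 - 7λ + 6.
λ = 1, 6: both positive.

unstable node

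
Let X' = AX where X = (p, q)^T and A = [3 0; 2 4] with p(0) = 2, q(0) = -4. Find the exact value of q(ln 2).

A = [[3,0],[2,4]]; eigenvalues λ = 4, 3.
Eigenvectors: (0,1) for λ=4, (-1,2) for λ=3.
From the initial condition, c_1 = 0, c_2 = -2.
q(ln 2) = (0)(2^4)(1) + (-2)(2^3)(2) = -32.

-32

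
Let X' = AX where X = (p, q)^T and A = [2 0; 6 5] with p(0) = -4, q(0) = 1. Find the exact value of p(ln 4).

-64

A = [[2,0],[6,5]]; eigenvalues λ = 2, 5.
Eigenvectors: (1,-2) for λ=2, (0,1) for λ=5.
From the initial condition, c_1 = -4, c_2 = -7.
p(ln 4) = (-4)(4^2)(1) + (-7)(4^5)(0) = -64.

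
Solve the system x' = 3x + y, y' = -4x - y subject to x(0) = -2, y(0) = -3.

Coefficient matrix A = [[3, 1], [-4, -1]].
Characteristic polynomial det(A - λI) = λ^2 - 2λ + 1 = 0.
Single eigenvalue λ = 1 with algebraic multiplicity 2.
Eigenvector v = (1,-2); generalized eigenvector w with (A-λI)w=v is (-1,3).
General solution: e^(t)[K_1·v + K_2·(t·v + w)].
Applying x(0)=-2, y(0)=-3 gives K_1=-9, K_2=-7.

x(t) = -7te^(t) - 2e^(t), y(t) = 14te^(t) - 3e^(t)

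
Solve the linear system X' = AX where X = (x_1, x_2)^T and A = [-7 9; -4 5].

x_1(t) = 3C_1e^(-t) + 3C_2te^(-t) + C_2e^(-t), x_2(t) = 2C_1e^(-t) + 2C_2te^(-t) + C_2e^(-t)

Coefficient matrix A = [[-7, 9], [-4, 5]].
Characteristic polynomial det(A - λI) = λ^2 + 2λ + 1 = 0.
Single eigenvalue λ = -1 with algebraic multiplicity 2.
Eigenvector v = (3,2); generalized eigenvector w with (A-λI)w=v is (1,1).
General solution: e^(-t)[C_1·v + C_2·(t·v + w)].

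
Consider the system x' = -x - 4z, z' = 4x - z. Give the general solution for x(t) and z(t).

x(t) = -C_1e^(-t)sin(4t) + C_2e^(-t)cos(4t), z(t) = C_1e^(-t)cos(4t) + C_2e^(-t)sin(4t)

Coefficient matrix A = [[-1, -4], [4, -1]].
Characteristic polynomial det(A - λI) = λ^2 + 2λ + 17 = 0.
Eigenvalues λ = -1 ± 4i (complex conjugate pair).
For λ=-1+4i: an eigenvector is (0,1) - i(-1,0) = (0 + i, 1).
A real fundamental pair from Re and Im of e^((-1+4i)t)v: X_1 = e^(-t)(cos(4t)·(0,1) + sin(4t)·(-1,0)), X_2 = e^(-t)(sin(4t)·(0,1) - cos(4t)·(-1,0)).
General solution: C_1X_1 + C_2X_2.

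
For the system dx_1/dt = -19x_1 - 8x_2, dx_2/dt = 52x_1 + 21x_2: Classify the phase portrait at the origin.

A = [[-19,-8],[52,21]]; det(A-λI) = λ^2 - 2λ + 17.
λ = 1 ± 4i: positive real part.

unstable spiral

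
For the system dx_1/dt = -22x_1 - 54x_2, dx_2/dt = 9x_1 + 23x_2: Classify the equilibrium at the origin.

saddle

A = [[-22,-54],[9,23]]; det(A-λI) = λ^2 - λ - 20.
λ = 5, -4: opposite signs.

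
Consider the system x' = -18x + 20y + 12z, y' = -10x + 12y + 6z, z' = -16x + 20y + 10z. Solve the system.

Coefficient matrix A = [[-18, 20, 12], [-10, 12, 6], [-16, 20, 10]].
det(A - λI) = 0 gives eigenvalues λ = 2, 4, -2.
For λ=2: eigenvector (5,2,5).
For λ=4: eigenvector (2,1,2).
For λ=-2: eigenvector (-2,-1,-1).
General solution: c_1e^(2t)(5,2,5) + c_2e^(4t)(2,1,2) + c_3e^(-2t)(-2,-1,-1).

x(t) = 5c_1e^(2t) + 2c_2e^(4t) - 2c_3e^(-2t), y(t) = 2c_1e^(2t) + c_2e^(4t) - c_3e^(-2t), z(t) = 5c_1e^(2t) + 2c_2e^(4t) - c_3e^(-2t)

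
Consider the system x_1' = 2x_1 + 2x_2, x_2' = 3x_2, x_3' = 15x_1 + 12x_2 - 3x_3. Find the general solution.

Coefficient matrix A = [[2, 2, 0], [0, 3, 0], [15, 12, -3]].
det(A - λI) = 0 gives eigenvalues λ = 3, 2, -3.
For λ=3: eigenvector (2,1,7).
For λ=2: eigenvector (1,0,3).
For λ=-3: eigenvector (0,0,1).
General solution: C_1e^(3t)(2,1,7) + C_2e^(2t)(1,0,3) + C_3e^(-3t)(0,0,1).

x_1(t) = 2C_1e^(3t) + C_2e^(2t), x_2(t) = C_1e^(3t), x_3(t) = 7C_1e^(3t) + 3C_2e^(2t) + C_3e^(-3t)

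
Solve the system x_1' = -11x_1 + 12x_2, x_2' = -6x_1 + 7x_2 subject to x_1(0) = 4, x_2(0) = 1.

x_1(t) = -2e^(t) + 6e^(-5t), x_2(t) = -2e^(t) + 3e^(-5t)

Coefficient matrix A = [[-11, 12], [-6, 7]].
Characteristic polynomial det(A - λI) = λ^2 + 4λ - 5 = 0.
Eigenvalues λ = -5, 1.
For λ=-5: (A-λI) row 1 is [-6, 12], so an eigenvector is (2, 1).
For λ=1: (A-λI) row 1 is [-12, 12], so an eigenvector is (-1, -1).
General solution: C_1e^(-5t)(2,1) + C_2e^(t)(-1,-1).
Applying x_1(0)=4, x_2(0)=1 gives C_1=3, C_2=2.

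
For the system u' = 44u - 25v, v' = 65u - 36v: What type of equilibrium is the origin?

A = [[44,-25],[65,-36]]; det(A-λI) = λ^2 - 8λ + 41.
λ = 4 ± 5i: positive real part.

unstable spiral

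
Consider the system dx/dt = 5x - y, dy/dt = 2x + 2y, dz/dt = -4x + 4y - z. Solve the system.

Coefficient matrix A = [[5, -1, 0], [2, 2, 0], [-4, 4, -1]].
det(A - λI) = 0 gives eigenvalues λ = 4, 3, -1.
For λ=4: eigenvector (-1,-1,0).
For λ=3: eigenvector (-1,-2,-1).
For λ=-1: eigenvector (0,0,1).
General solution: K_1e^(4t)(-1,-1,0) + K_2e^(3t)(-1,-2,-1) + K_3e^(-t)(0,0,1).

x(t) = -K_1e^(4t) - K_2e^(3t), y(t) = -K_1e^(4t) - 2K_2e^(3t), z(t) = -K_2e^(3t) + K_3e^(-t)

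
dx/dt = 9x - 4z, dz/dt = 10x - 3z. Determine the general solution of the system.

x(t) = c_1e^(3t)sin(2t) - c_1e^(3t)cos(2t) - c_2e^(3t)sin(2t) - c_2e^(3t)cos(2t), z(t) = c_1e^(3t)sin(2t) - 2c_1e^(3t)cos(2t) - 2c_2e^(3t)sin(2t) - c_2e^(3t)cos(2t)

Coefficient matrix A = [[9, -4], [10, -3]].
Characteristic polynomial det(A - λI) = λ^2 - 6λ + 13 = 0.
Eigenvalues λ = 3 ± 2i (complex conjugate pair).
For λ=3+2i: an eigenvector is (-1,-2) - i(1,1) = (-1 - i, -2 - i).
A real fundamental pair from Re and Im of e^((3+2i)t)v: X_1 = e^(3t)(cos(2t)·(-1,-2) + sin(2t)·(1,1)), X_2 = e^(3t)(sin(2t)·(-1,-2) - cos(2t)·(1,1)).
General solution: c_1X_1 + c_2X_2.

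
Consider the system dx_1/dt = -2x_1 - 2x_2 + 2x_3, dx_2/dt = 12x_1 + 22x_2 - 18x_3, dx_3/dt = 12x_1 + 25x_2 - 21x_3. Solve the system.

Coefficient matrix A = [[-2, -2, 2], [12, 22, -18], [12, 25, -21]].
det(A - λI) = 0 gives eigenvalues λ = -2, 4, -3.
For λ=-2: eigenvector (1,-2,-2).
For λ=4: eigenvector (0,1,1).
For λ=-3: eigenvector (-2,6,7).
General solution: c_1e^(-2t)(1,-2,-2) + c_2e^(4t)(0,1,1) + c_3e^(-3t)(-2,6,7).

x_1(t) = c_1e^(-2t) - 2c_3e^(-3t), x_2(t) = -2c_1e^(-2t) + c_2e^(4t) + 6c_3e^(-3t), x_3(t) = -2c_1e^(-2t) + c_2e^(4t) + 7c_3e^(-3t)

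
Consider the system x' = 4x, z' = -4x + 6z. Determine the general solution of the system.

Coefficient matrix A = [[4, 0], [-4, 6]].
Characteristic polynomial det(A - λI) = λ^2 - 10λ + 24 = 0.
Eigenvalues λ = 6, 4.
For λ=6: (A-λI) row 1 is [-2, 0], so an eigenvector is (0, 1).
For λ=4: (A-λI) row 2 is [-4, 2], so an eigenvector is (1, 2).
General solution: c_1e^(6t)(0,1) + c_2e^(4t)(1,2).

x(t) = c_2e^(4t), z(t) = c_1e^(6t) + 2c_2e^(4t)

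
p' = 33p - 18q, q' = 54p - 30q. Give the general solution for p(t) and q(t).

p(t) = 2C_1e^(6t) - C_2e^(-3t), q(t) = 3C_1e^(6t) - 2C_2e^(-3t)

Coefficient matrix A = [[33, -18], [54, -30]].
Characteristic polynomial det(A - λI) = λ^2 - 3λ - 18 = 0.
Eigenvalues λ = 6, -3.
For λ=6: (A-λI) row 1 is [27, -18], so an eigenvector is (2, 3).
For λ=-3: (A-λI) row 1 is [36, -18], so an eigenvector is (-1, -2).
General solution: C_1e^(6t)(2,3) + C_2e^(-3t)(-1,-2).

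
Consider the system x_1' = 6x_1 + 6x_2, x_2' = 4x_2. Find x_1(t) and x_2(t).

x_1(t) = 3K_1e^(4t) + K_2e^(6t), x_2(t) = -K_1e^(4t)

Coefficient matrix A = [[6, 6], [0, 4]].
Characteristic polynomial det(A - λI) = λ^2 - 10λ + 24 = 0.
Eigenvalues λ = 4, 6.
For λ=4: (A-λI) row 1 is [2, 6], so an eigenvector is (3, -1).
For λ=6: (A-λI) row 1 is [0, 6], so an eigenvector is (1, 0).
General solution: K_1e^(4t)(3,-1) + K_2e^(6t)(1,0).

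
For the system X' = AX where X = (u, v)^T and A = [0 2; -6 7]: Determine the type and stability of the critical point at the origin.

A = [[0,2],[-6,7]]; det(A-λI) = λ^2 - 7λ + 12.
λ = 4, 3: both positive.

unstable node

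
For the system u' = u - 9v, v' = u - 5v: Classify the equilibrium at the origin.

stable improper node

A = [[1,-9],[1,-5]]; det(A-λI) = λ^2 + 4λ + 4.
repeated λ = -2 with a single eigenvector.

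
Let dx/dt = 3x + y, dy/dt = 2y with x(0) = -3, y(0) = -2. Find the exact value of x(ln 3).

-117

A = [[3,1],[0,2]]; eigenvalues λ = 3, 2.
Eigenvectors: (1,0) for λ=3, (1,-1) for λ=2.
From the initial condition, c_1 = -5, c_2 = 2.
x(ln 3) = (-5)(3^3)(1) + (2)(3^2)(1) = -117.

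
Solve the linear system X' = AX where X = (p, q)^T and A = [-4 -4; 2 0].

p(t) = c_1e^(-2t)sin(2t) - c_1e^(-2t)cos(2t) - c_2e^(-2t)sin(2t) - c_2e^(-2t)cos(2t), q(t) = -c_1e^(-2t)sin(2t) + c_2e^(-2t)cos(2t)

Coefficient matrix A = [[-4, -4], [2, 0]].
Characteristic polynomial det(A - λI) = λ^2 + 4λ + 8 = 0.
Eigenvalues λ = -2 ± 2i (complex conjugate pair).
For λ=-2+2i: an eigenvector is (-1,0) - i(1,-1) = (-1 - i, 0 + i).
A real fundamental pair from Re and Im of e^((-2+2i)t)v: X_1 = e^(-2t)(cos(2t)·(-1,0) + sin(2t)·(1,-1)), X_2 = e^(-2t)(sin(2t)·(-1,0) - cos(2t)·(1,-1)).
General solution: c_1X_1 + c_2X_2.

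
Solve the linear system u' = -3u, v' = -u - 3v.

Coefficient matrix A = [[-3, 0], [-1, -3]].
Characteristic polynomial det(A - λI) = λ^2 + 6λ + 9 = 0.
Single eigenvalue λ = -3 with algebraic multiplicity 2.
Eigenvector v = (0,1); generalized eigenvector w with (A-λI)w=v is (-1,-3).
General solution: e^(-3t)[c_1·v + c_2·(t·v + w)].

u(t) = -c_2e^(-3t), v(t) = c_1e^(-3t) + c_2te^(-3t) - 3c_2e^(-3t)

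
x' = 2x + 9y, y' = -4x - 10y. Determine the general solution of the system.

x(t) = 3C_1e^(-4t) + 3C_2te^(-4t) - C_2e^(-4t), y(t) = -2C_1e^(-4t) - 2C_2te^(-4t) + C_2e^(-4t)

Coefficient matrix A = [[2, 9], [-4, -10]].
Characteristic polynomial det(A - λI) = λ^2 + 8λ + 16 = 0.
Single eigenvalue λ = -4 with algebraic multiplicity 2.
Eigenvector v = (3,-2); generalized eigenvector w with (A-λI)w=v is (-1,1).
General solution: e^(-4t)[C_1·v + C_2·(t·v + w)].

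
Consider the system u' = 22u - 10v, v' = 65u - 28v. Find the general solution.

Coefficient matrix A = [[22, -10], [65, -28]].
Characteristic polynomial det(A - λI) = λ^2 + 6λ + 34 = 0.
Eigenvalues λ = -3 ± 5i (complex conjugate pair).
For λ=-3+5i: an eigenvector is (1,2) - i(1,3) = (1 - i, 2 - 3i).
A real fundamental pair from Re and Im of e^((-3+5i)t)v: X_1 = e^(-3t)(cos(5t)·(1,2) + sin(5t)·(1,3)), X_2 = e^(-3t)(sin(5t)·(1,2) - cos(5t)·(1,3)).
General solution: C_1X_1 + C_2X_2.

u(t) = C_1e^(-3t)sin(5t) + C_1e^(-3t)cos(5t) + C_2e^(-3t)sin(5t) - C_2e^(-3t)cos(5t), v(t) = 3C_1e^(-3t)sin(5t) + 2C_1e^(-3t)cos(5t) + 2C_2e^(-3t)sin(5t) - 3C_2e^(-3t)cos(5t)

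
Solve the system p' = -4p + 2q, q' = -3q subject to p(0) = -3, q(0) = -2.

Coefficient matrix A = [[-4, 2], [0, -3]].
Characteristic polynomial det(A - λI) = λ^2 + 7λ + 12 = 0.
Eigenvalues λ = -4, -3.
For λ=-4: (A-λI) row 1 is [0, 2], so an eigenvector is (1, 0).
For λ=-3: (A-λI) row 1 is [-1, 2], so an eigenvector is (-2, -1).
General solution: K_1e^(-4t)(1,0) + K_2e^(-3t)(-2,-1).
Applying p(0)=-3, q(0)=-2 gives K_1=1, K_2=2.

p(t) = -4e^(-3t) + e^(-4t), q(t) = -2e^(-3t)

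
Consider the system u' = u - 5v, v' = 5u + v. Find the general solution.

Coefficient matrix A = [[1, -5], [5, 1]].
Characteristic polynomial det(A - λI) = λ^2 - 2λ + 26 = 0.
Eigenvalues λ = 1 ± 5i (complex conjugate pair).
For λ=1+5i: an eigenvector is (0,1) - i(-1,0) = (0 + i, 1).
A real fundamental pair from Re and Im of e^((1+5i)t)v: X_1 = e^(t)(cos(5t)·(0,1) + sin(5t)·(-1,0)), X_2 = e^(t)(sin(5t)·(0,1) - cos(5t)·(-1,0)).
General solution: c_1X_1 + c_2X_2.

u(t) = -c_1e^(t)sin(5t) + c_2e^(t)cos(5t), v(t) = c_1e^(t)cos(5t) + c_2e^(t)sin(5t)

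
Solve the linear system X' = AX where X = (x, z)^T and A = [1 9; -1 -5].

Coefficient matrix A = [[1, 9], [-1, -5]].
Characteristic polynomial det(A - λI) = λ^2 + 4λ + 4 = 0.
Single eigenvalue λ = -2 with algebraic multiplicity 2.
Eigenvector v = (3,-1); generalized eigenvector w with (A-λI)w=v is (-2,1).
General solution: e^(-2t)[c_1·v + c_2·(t·v + w)].

x(t) = 3c_1e^(-2t) + 3c_2te^(-2t) - 2c_2e^(-2t), z(t) = -c_1e^(-2t) - c_2te^(-2t) + c_2e^(-2t)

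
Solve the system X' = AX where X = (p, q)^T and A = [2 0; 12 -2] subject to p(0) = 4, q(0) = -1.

Coefficient matrix A = [[2, 0], [12, -2]].
Characteristic polynomial det(A - λI) = λ^2 - 4 = 0.
Eigenvalues λ = -2, 2.
For λ=-2: (A-λI) row 1 is [4, 0], so an eigenvector is (0, -1).
For λ=2: (A-λI) row 2 is [12, -4], so an eigenvector is (1, 3).
General solution: c_1e^(-2t)(0,-1) + c_2e^(2t)(1,3).
Applying p(0)=4, q(0)=-1 gives c_1=13, c_2=4.

p(t) = 4e^(2t), q(t) = 12e^(2t) - 13e^(-2t)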